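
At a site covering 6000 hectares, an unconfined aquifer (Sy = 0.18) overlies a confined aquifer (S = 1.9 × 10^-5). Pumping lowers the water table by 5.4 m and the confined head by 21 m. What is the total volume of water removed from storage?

A = 6000 hectares = 6 × 10^7 m²
Unconfined: ΔV_u = Sy × A × Δh_u = 0.18 × 6 × 10^7 × 5.4 = 5.832 × 10^7 m³
Confined: ΔV_c = S × A × Δh_c = 1.9 × 10^-5 × 6 × 10^7 × 21 = 23940 m³
Total ΔV = 5.832 × 10^7 + 23940 = 5.834 × 10^7 m³

ΔV ≈ 5.83 × 10^7 m³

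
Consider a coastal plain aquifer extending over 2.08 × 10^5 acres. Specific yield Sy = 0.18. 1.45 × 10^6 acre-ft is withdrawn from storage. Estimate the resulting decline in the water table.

A = 2.08 × 10^5 acres = 8.417 × 10^8 m²
ΔV = 1.45 × 10^6 acre-ft = 1.789 × 10^9 m³
Δh = ΔV / (Sy × A) = 1.789 × 10^9 m³ / (0.18 × 8.417 × 10^8 m²) = 11.8 m

Δh ≈ 11.8 m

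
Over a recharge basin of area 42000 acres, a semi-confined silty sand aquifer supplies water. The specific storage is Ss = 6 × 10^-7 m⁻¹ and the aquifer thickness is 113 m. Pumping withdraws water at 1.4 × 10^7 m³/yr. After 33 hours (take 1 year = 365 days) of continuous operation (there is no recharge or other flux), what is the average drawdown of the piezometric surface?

Δh ≈ 4.58 m

S = Ss × b = 6 × 10^-7 m⁻¹ × 113 m = 6.78 × 10^-5
A = 42000 acres = 1.7 × 10^8 m²
Q = 1.4 × 10^7 m³/yr = 38360 m³/d
t = 33 hours = 1.375 d
ΔV = Q × t = 38360 m³/d × 1.375 d = 52740 m³
Δh = ΔV / (S × A) = 52740 / (6.78 × 10^-5 × 1.7 × 10^8) = 4.577 m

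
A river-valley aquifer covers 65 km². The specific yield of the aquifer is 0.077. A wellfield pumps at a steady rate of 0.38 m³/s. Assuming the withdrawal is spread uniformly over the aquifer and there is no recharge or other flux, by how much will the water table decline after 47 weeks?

Δh ≈ 2.16 m

A = 65 km² = 6.5 × 10^7 m²
Q = 0.38 m³/s = 32830 m³/d
t = 47 weeks = 329 d
ΔV = Q × t = 32830 m³/d × 329 d = 1.08 × 10^7 m³
Δh = ΔV / (Sy × A) = 1.08 × 10^7 / (0.077 × 6.5 × 10^7) = 2.158 m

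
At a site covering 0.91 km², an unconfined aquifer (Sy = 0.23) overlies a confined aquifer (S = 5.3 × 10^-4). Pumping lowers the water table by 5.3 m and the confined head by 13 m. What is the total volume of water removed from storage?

A = 0.91 km² = 9.1 × 10^5 m²
Unconfined: ΔV_u = Sy × A × Δh_u = 0.23 × 9.1 × 10^5 × 5.3 = 1.109 × 10^6 m³
Confined: ΔV_c = S × A × Δh_c = 5.3 × 10^-4 × 9.1 × 10^5 × 13 = 6270 m³
Total ΔV = 1.109 × 10^6 + 6270 = 1.116 × 10^6 m³

ΔV ≈ 1.12 × 10^6 m³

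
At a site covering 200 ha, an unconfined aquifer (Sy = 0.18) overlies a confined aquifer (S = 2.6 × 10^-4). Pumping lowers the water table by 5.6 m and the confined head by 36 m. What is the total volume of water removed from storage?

A = 200 ha = 2 × 10^6 m²
Unconfined: ΔV_u = Sy × A × Δh_u = 0.18 × 2 × 10^6 × 5.6 = 2.016 × 10^6 m³
Confined: ΔV_c = S × A × Δh_c = 2.6 × 10^-4 × 2 × 10^6 × 36 = 18720 m³
Total ΔV = 2.016 × 10^6 + 18720 = 2.035 × 10^6 m³

ΔV ≈ 2.03 × 10^6 m³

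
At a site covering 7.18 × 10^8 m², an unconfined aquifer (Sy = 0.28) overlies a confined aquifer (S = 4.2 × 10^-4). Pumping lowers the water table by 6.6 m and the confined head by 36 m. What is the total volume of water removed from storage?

Unconfined: ΔV_u = Sy × A × Δh_u = 0.28 × 7.18 × 10^8 × 6.6 = 1.327 × 10^9 m³
Confined: ΔV_c = S × A × Δh_c = 4.2 × 10^-4 × 7.18 × 10^8 × 36 = 1.086 × 10^7 m³
Total ΔV = 1.327 × 10^9 + 1.086 × 10^7 = 1.338 × 10^9 m³

ΔV ≈ 1.34 × 10^9 m³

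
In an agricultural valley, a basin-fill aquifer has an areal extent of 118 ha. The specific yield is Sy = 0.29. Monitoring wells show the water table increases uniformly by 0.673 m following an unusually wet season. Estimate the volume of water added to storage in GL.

A = 118 ha = 1.18 × 10^6 m²
ΔV = Sy × A × Δh = 0.29 × 1.18 × 10^6 m² × 0.673 m = 2.303 × 10^5 m³
ΔV = 2.303 × 10^5 m³ = 0.2303 GL

ΔV ≈ 0.23 GL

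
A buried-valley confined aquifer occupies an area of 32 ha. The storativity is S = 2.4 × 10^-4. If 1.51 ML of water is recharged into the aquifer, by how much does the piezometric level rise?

Δh ≈ 19.7 m

A = 32 ha = 3.2 × 10^5 m²
ΔV = 1.51 ML = 1510 m³
Δh = ΔV / (S × A) = 1510 m³ / (2.4 × 10^-4 × 3.2 × 10^5 m²) = 19.66 m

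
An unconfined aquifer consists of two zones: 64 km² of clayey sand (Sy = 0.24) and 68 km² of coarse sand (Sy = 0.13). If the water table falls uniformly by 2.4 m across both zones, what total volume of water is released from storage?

A₁ = 64 km² = 6.4 × 10^7 m²; A₂ = 68 km² = 6.8 × 10^7 m²
ΔV₁ = 0.24 × 6.4 × 10^7 × 2.4 = 3.686 × 10^7 m³
ΔV₂ = 0.13 × 6.8 × 10^7 × 2.4 = 2.122 × 10^7 m³
ΔV = ΔV₁ + ΔV₂ = 5.808 × 10^7 m³

ΔV ≈ 5.81 × 10^7 m³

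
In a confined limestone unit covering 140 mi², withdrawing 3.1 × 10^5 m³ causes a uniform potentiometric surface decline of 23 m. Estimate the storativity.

A = 140 mi² = 3.626 × 10^8 m²
S = ΔV / (A × Δh) = 3.1 × 10^5 m³ / (3.626 × 10^8 m² × 23 m) = 3.717 × 10^-5

S ≈ 3.7 × 10^-5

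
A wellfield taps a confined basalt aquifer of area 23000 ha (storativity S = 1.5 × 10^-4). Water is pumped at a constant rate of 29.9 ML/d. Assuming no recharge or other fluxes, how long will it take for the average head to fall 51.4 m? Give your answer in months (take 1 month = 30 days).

A = 23000 ha = 2.3 × 10^8 m²
ΔV = S × A × Δh = 1.5 × 10^-4 × 2.3 × 10^8 × 51.4 = 1.773 × 10^6 m³
Q = 29.9 ML/d = 29900 m³/d
t = ΔV / Q = 1.773 × 10^6 m³ / 29900 m³/d = 59.31 d
t = 59.31 d ≈ 1.977 months

t ≈ 1.98 months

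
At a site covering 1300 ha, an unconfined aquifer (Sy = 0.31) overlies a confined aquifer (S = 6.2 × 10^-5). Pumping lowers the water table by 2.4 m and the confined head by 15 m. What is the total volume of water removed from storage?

A = 1300 ha = 1.3 × 10^7 m²
Unconfined: ΔV_u = Sy × A × Δh_u = 0.31 × 1.3 × 10^7 × 2.4 = 9.672 × 10^6 m³
Confined: ΔV_c = S × A × Δh_c = 6.2 × 10^-5 × 1.3 × 10^7 × 15 = 12090 m³
Total ΔV = 9.672 × 10^6 + 12090 = 9.684 × 10^6 m³

ΔV ≈ 9.68 × 10^6 m³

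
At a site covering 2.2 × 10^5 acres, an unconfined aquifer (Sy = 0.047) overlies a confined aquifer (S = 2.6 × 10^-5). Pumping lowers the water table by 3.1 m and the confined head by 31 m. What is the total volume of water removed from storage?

A = 2.2 × 10^5 acres = 8.903 × 10^8 m²
Unconfined: ΔV_u = Sy × A × Δh_u = 0.047 × 8.903 × 10^8 × 3.1 = 1.297 × 10^8 m³
Confined: ΔV_c = S × A × Δh_c = 2.6 × 10^-5 × 8.903 × 10^8 × 31 = 7.176 × 10^5 m³
Total ΔV = 1.297 × 10^8 + 7.176 × 10^5 = 1.304 × 10^8 m³

ΔV ≈ 1.3 × 10^8 m³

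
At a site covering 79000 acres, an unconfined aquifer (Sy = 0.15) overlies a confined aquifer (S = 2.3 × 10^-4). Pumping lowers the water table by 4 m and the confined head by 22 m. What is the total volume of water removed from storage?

A = 79000 acres = 3.197 × 10^8 m²
Unconfined: ΔV_u = Sy × A × Δh_u = 0.15 × 3.197 × 10^8 × 4 = 1.918 × 10^8 m³
Confined: ΔV_c = S × A × Δh_c = 2.3 × 10^-4 × 3.197 × 10^8 × 22 = 1.618 × 10^6 m³
Total ΔV = 1.918 × 10^8 + 1.618 × 10^6 = 1.934 × 10^8 m³

ΔV ≈ 1.93 × 10^8 m³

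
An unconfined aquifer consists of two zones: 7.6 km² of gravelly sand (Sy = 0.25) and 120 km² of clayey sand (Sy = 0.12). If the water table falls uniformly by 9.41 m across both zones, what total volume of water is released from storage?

A₁ = 7.6 km² = 7.6 × 10^6 m²; A₂ = 120 km² = 1.2 × 10^8 m²
ΔV₁ = 0.25 × 7.6 × 10^6 × 9.41 = 1.788 × 10^7 m³
ΔV₂ = 0.12 × 1.2 × 10^8 × 9.41 = 1.355 × 10^8 m³
ΔV = ΔV₁ + ΔV₂ = 1.534 × 10^8 m³

ΔV ≈ 1.53 × 10^8 m³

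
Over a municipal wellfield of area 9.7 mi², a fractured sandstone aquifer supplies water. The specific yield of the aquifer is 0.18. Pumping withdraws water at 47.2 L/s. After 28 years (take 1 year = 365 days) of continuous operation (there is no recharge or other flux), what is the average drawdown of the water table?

Δh ≈ 9.22 m

A = 9.7 mi² = 2.512 × 10^7 m²
Q = 47.2 L/s = 4078 m³/d
t = 28 years = 10220 d
ΔV = Q × t = 4078 m³/d × 10220 d = 4.168 × 10^7 m³
Δh = ΔV / (Sy × A) = 4.168 × 10^7 / (0.18 × 2.512 × 10^7) = 9.216 m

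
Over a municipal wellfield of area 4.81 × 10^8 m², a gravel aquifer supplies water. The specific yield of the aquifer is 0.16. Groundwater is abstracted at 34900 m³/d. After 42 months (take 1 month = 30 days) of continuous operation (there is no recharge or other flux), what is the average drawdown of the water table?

Δh ≈ 0.571 m

t = 42 months = 1260 d
ΔV = Q × t = 34900 m³/d × 1260 d = 4.397 × 10^7 m³
Δh = ΔV / (Sy × A) = 4.397 × 10^7 / (0.16 × 4.81 × 10^8) = 0.5714 m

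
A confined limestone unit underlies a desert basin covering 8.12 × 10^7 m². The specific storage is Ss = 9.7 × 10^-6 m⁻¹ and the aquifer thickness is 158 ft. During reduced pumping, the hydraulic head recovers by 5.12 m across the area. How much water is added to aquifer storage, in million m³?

ΔV ≈ 0.194 million m³

b = 158 ft = 48.16 m
S = Ss × b = 9.7 × 10^-6 m⁻¹ × 48.16 m = 4.671 × 10^-4
ΔV = S × A × Δh = 4.671 × 10^-4 × 8.12 × 10^7 m² × 5.12 m = 1.942 × 10^5 m³
ΔV = 1.942 × 10^5 m³ = 0.1942 million m³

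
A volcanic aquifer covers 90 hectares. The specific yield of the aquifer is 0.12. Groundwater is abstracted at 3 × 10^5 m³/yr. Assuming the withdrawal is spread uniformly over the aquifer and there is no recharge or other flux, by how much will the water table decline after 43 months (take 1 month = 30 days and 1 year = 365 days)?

Δh ≈ 9.82 m

A = 90 hectares = 9 × 10^5 m²
Q = 3 × 10^5 m³/yr = 821.9 m³/d
t = 43 months = 1290 d
ΔV = Q × t = 821.9 m³/d × 1290 d = 1.06 × 10^6 m³
Δh = ΔV / (Sy × A) = 1.06 × 10^6 / (0.12 × 9 × 10^5) = 9.817 m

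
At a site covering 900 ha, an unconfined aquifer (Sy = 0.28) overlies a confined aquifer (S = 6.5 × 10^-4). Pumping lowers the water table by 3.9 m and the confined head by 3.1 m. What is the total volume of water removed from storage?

A = 900 ha = 9 × 10^6 m²
Unconfined: ΔV_u = Sy × A × Δh_u = 0.28 × 9 × 10^6 × 3.9 = 9.828 × 10^6 m³
Confined: ΔV_c = S × A × Δh_c = 6.5 × 10^-4 × 9 × 10^6 × 3.1 = 18140 m³
Total ΔV = 9.828 × 10^6 + 18140 = 9.846 × 10^6 m³

ΔV ≈ 9.85 × 10^6 m³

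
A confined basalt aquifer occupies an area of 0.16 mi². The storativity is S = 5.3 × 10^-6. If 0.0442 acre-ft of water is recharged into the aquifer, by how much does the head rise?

A = 0.16 mi² = 4.144 × 10^5 m²
ΔV = 0.0442 acre-ft = 54.52 m³
Δh = ΔV / (S × A) = 54.52 m³ / (5.3 × 10^-6 × 4.144 × 10^5 m²) = 24.82 m

Δh ≈ 24.8 m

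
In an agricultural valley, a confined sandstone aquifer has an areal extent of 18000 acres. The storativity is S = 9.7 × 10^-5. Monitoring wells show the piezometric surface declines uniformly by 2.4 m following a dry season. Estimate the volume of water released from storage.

A = 18000 acres = 7.284 × 10^7 m²
ΔV = S × A × Δh = 9.7 × 10^-5 × 7.284 × 10^7 m² × 2.4 m = 16960 m³

ΔV ≈ 17000 m³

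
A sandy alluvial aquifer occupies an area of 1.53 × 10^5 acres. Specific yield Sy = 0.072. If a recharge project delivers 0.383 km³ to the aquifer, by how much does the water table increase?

Δh ≈ 8.59 m

A = 1.53 × 10^5 acres = 6.192 × 10^8 m²
ΔV = 0.383 km³ = 3.83 × 10^8 m³
Δh = ΔV / (Sy × A) = 3.83 × 10^8 m³ / (0.072 × 6.192 × 10^8 m²) = 8.591 m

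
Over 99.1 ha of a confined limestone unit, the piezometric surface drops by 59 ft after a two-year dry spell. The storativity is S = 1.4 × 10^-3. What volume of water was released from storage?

ΔV ≈ 24900 m³

A = 99.1 ha = 9.91 × 10^5 m²
Δh = 59 ft = 17.98 m
ΔV = S × A × Δh = 0.0014 × 9.91 × 10^5 m² × 17.98 m = 24950 m³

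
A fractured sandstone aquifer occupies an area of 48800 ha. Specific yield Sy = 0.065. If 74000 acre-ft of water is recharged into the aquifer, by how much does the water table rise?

Δh ≈ 2.88 m

A = 48800 ha = 4.88 × 10^8 m²
ΔV = 74000 acre-ft = 9.128 × 10^7 m³
Δh = ΔV / (Sy × A) = 9.128 × 10^7 m³ / (0.065 × 4.88 × 10^8 m²) = 2.878 m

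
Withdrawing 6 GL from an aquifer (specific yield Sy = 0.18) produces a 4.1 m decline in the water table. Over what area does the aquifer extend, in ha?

A ≈ 813 ha

ΔV = 6 GL = 6 × 10^6 m³
A = ΔV / (Sy × Δh) = 6 × 10^6 / (0.18 × 4.1) = 8.13 × 10^6 m²
A = 8.13 × 10^6 m² = 813 ha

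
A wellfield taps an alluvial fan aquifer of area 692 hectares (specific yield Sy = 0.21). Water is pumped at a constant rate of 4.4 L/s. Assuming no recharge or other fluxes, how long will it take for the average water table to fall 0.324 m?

t ≈ 1240 days

A = 692 hectares = 6.92 × 10^6 m²
ΔV = Sy × A × Δh = 0.21 × 6.92 × 10^6 × 0.324 = 4.708 × 10^5 m³
Q = 4.4 L/s = 380.2 m³/d
t = ΔV / Q = 4.708 × 10^5 m³ / 380.2 m³/d = 1239 d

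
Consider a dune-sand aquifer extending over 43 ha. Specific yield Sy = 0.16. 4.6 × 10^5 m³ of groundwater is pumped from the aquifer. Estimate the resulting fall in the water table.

Δh ≈ 6.69 m

A = 43 ha = 4.3 × 10^5 m²
Δh = ΔV / (Sy × A) = 4.6 × 10^5 m³ / (0.16 × 4.3 × 10^5 m²) = 6.686 m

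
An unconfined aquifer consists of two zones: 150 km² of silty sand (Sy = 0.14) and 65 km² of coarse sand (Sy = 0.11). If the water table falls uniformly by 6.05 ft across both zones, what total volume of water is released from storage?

ΔV ≈ 5.19 × 10^7 m³

A₁ = 150 km² = 1.5 × 10^8 m²; A₂ = 65 km² = 6.5 × 10^7 m²
Δh = 6.05 ft = 1.844 m
ΔV₁ = 0.14 × 1.5 × 10^8 × 1.844 = 3.872 × 10^7 m³
ΔV₂ = 0.11 × 6.5 × 10^7 × 1.844 = 1.318 × 10^7 m³
ΔV = ΔV₁ + ΔV₂ = 5.191 × 10^7 m³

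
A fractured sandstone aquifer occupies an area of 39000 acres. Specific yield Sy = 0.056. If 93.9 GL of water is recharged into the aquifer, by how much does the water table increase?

A = 39000 acres = 1.578 × 10^8 m²
ΔV = 93.9 GL = 9.39 × 10^7 m³
Δh = ΔV / (Sy × A) = 9.39 × 10^7 m³ / (0.056 × 1.578 × 10^8 m²) = 10.62 m

Δh ≈ 10.6 m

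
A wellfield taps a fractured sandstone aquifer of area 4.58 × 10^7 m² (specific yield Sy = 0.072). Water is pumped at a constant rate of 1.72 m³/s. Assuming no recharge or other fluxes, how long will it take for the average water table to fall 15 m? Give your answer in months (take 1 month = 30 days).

ΔV = Sy × A × Δh = 0.072 × 4.58 × 10^7 × 15 = 4.946 × 10^7 m³
Q = 1.72 m³/s = 1.486 × 10^5 m³/d
t = ΔV / Q = 4.946 × 10^7 m³ / 1.486 × 10^5 m³/d = 332.8 d
t = 332.8 d ≈ 11.09 months

t ≈ 11.1 months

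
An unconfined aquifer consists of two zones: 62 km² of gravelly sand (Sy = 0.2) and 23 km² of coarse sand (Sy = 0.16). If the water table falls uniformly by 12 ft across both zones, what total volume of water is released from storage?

A₁ = 62 km² = 6.2 × 10^7 m²; A₂ = 23 km² = 2.3 × 10^7 m²
Δh = 12 ft = 3.658 m
ΔV₁ = 0.2 × 6.2 × 10^7 × 3.658 = 4.535 × 10^7 m³
ΔV₂ = 0.16 × 2.3 × 10^7 × 3.658 = 1.346 × 10^7 m³
ΔV = ΔV₁ + ΔV₂ = 5.881 × 10^7 m³

ΔV ≈ 5.88 × 10^7 m³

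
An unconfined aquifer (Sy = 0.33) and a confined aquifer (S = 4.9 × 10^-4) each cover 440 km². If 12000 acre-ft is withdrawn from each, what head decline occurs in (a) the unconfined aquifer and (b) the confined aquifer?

A = 440 km² = 4.4 × 10^8 m²
ΔV = 12000 acre-ft = 1.48 × 10^7 m³
Unconfined: Δh_u = ΔV/(Sy·A) = 1.48 × 10^7/(0.33 × 4.4 × 10^8) = 0.1019 m
Confined: Δh_c = ΔV/(S·A) = 1.48 × 10^7/(4.9 × 10^-4 × 4.4 × 10^8) = 68.65 m

Δh_u ≈ 0.102 m; Δh_c ≈ 68.7 m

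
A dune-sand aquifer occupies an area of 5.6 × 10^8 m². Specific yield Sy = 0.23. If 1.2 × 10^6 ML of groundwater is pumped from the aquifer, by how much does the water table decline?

Δh ≈ 9.32 m

ΔV = 1.2 × 10^6 ML = 1.2 × 10^9 m³
Δh = ΔV / (Sy × A) = 1.2 × 10^9 m³ / (0.23 × 5.6 × 10^8 m²) = 9.317 m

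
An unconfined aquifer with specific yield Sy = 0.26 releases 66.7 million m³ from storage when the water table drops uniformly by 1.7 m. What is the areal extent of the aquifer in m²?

ΔV = 66.7 million m³ = 6.67 × 10^7 m³
A = ΔV / (Sy × Δh) = 6.67 × 10^7 / (0.26 × 1.7) = 1.509 × 10^8 m²

A ≈ 1.51 × 10^8 m²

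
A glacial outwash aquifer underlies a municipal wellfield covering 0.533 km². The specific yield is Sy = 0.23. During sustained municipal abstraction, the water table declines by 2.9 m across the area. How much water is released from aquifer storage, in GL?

ΔV ≈ 0.356 GL

A = 0.533 km² = 5.33 × 10^5 m²
ΔV = Sy × A × Δh = 0.23 × 5.33 × 10^5 m² × 2.9 m = 3.555 × 10^5 m³
ΔV = 3.555 × 10^5 m³ = 0.3555 GL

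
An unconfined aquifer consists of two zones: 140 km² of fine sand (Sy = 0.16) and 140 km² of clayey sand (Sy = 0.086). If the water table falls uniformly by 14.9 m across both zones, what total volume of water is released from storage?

ΔV ≈ 5.13 × 10^8 m³

A₁ = 140 km² = 1.4 × 10^8 m²; A₂ = 140 km² = 1.4 × 10^8 m²
ΔV₁ = 0.16 × 1.4 × 10^8 × 14.9 = 3.338 × 10^8 m³
ΔV₂ = 0.086 × 1.4 × 10^8 × 14.9 = 1.794 × 10^8 m³
ΔV = ΔV₁ + ΔV₂ = 5.132 × 10^8 m³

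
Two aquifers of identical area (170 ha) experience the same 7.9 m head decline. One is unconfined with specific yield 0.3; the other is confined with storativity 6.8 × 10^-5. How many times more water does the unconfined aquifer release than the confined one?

ΔV_u / ΔV_c ≈ 4410

A = 170 ha = 1.7 × 10^6 m²
Unconfined: ΔV_u = Sy × A × Δh = 0.3 × 1.7 × 10^6 × 7.9 = 4.029 × 10^6 m³
Confined: ΔV_c = S × A × Δh = 6.8 × 10^-5 × 1.7 × 10^6 × 7.9 = 913.2 m³
Ratio = ΔV_u / ΔV_c = Sy / S = 0.3 / 6.8 × 10^-5 = 4412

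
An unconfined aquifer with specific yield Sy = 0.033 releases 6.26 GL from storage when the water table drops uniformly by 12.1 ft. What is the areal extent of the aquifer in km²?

A ≈ 51.4 km²

Δh = 12.1 ft = 3.688 m
ΔV = 6.26 GL = 6.26 × 10^6 m³
A = ΔV / (Sy × Δh) = 6.26 × 10^6 / (0.033 × 3.688) = 5.144 × 10^7 m²
A = 5.144 × 10^7 m² = 51.44 km²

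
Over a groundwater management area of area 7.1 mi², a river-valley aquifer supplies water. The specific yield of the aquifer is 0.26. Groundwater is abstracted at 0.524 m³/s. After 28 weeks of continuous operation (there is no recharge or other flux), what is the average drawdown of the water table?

Δh ≈ 1.86 m

A = 7.1 mi² = 1.839 × 10^7 m²
Q = 0.524 m³/s = 45270 m³/d
t = 28 weeks = 196 d
ΔV = Q × t = 45270 m³/d × 196 d = 8.874 × 10^6 m³
Δh = ΔV / (Sy × A) = 8.874 × 10^6 / (0.26 × 1.839 × 10^7) = 1.856 m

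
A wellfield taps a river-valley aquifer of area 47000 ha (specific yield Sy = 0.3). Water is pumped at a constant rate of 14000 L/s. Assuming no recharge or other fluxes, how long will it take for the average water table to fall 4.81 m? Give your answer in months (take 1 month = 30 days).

A = 47000 ha = 4.7 × 10^8 m²
ΔV = Sy × A × Δh = 0.3 × 4.7 × 10^8 × 4.81 = 6.782 × 10^8 m³
Q = 14000 L/s = 1.21 × 10^6 m³/d
t = ΔV / Q = 6.782 × 10^8 m³ / 1.21 × 10^6 m³/d = 560.7 d
t = 560.7 d ≈ 18.69 months

t ≈ 18.7 months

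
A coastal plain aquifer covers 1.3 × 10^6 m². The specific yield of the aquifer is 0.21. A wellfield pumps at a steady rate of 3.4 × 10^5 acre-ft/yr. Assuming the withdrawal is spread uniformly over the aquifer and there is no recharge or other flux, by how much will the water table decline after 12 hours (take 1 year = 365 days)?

Δh ≈ 2.1 m

Q = 3.4 × 10^5 acre-ft/yr = 1.149 × 10^6 m³/d
t = 12 hours = 0.5 d
ΔV = Q × t = 1.149 × 10^6 m³/d × 0.5 d = 5.745 × 10^5 m³
Δh = ΔV / (Sy × A) = 5.745 × 10^5 / (0.21 × 1.3 × 10^6) = 2.104 m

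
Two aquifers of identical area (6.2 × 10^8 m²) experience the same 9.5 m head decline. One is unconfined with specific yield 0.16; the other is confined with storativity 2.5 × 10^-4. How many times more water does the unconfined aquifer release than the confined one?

Unconfined: ΔV_u = Sy × A × Δh = 0.16 × 6.2 × 10^8 × 9.5 = 9.424 × 10^8 m³
Confined: ΔV_c = S × A × Δh = 2.5 × 10^-4 × 6.2 × 10^8 × 9.5 = 1.472 × 10^6 m³
Ratio = ΔV_u / ΔV_c = Sy / S = 0.16 / 2.5 × 10^-4 = 640

ΔV_u / ΔV_c ≈ 640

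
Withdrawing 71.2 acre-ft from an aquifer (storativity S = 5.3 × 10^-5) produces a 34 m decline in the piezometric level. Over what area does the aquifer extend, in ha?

A ≈ 4870 ha

ΔV = 71.2 acre-ft = 87820 m³
A = ΔV / (S × Δh) = 87820 / (5.3 × 10^-5 × 34) = 4.874 × 10^7 m²
A = 4.874 × 10^7 m² = 4874 ha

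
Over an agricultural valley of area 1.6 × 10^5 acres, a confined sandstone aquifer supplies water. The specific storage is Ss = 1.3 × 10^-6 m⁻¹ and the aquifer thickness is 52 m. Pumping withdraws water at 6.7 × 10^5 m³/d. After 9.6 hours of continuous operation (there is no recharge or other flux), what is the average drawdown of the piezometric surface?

Δh ≈ 6.12 m

S = Ss × b = 1.3 × 10^-6 m⁻¹ × 52 m = 6.76 × 10^-5
A = 1.6 × 10^5 acres = 6.475 × 10^8 m²
t = 9.6 hours = 0.4 d
ΔV = Q × t = 6.7 × 10^5 m³/d × 0.4 d = 2.68 × 10^5 m³
Δh = ΔV / (S × A) = 2.68 × 10^5 / (6.76 × 10^-5 × 6.475 × 10^8) = 6.123 m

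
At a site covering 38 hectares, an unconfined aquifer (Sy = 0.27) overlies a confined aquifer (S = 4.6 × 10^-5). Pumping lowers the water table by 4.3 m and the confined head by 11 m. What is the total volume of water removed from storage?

A = 38 hectares = 3.8 × 10^5 m²
Unconfined: ΔV_u = Sy × A × Δh_u = 0.27 × 3.8 × 10^5 × 4.3 = 4.412 × 10^5 m³
Confined: ΔV_c = S × A × Δh_c = 4.6 × 10^-5 × 3.8 × 10^5 × 11 = 192.3 m³
Total ΔV = 4.412 × 10^5 + 192.3 = 4.414 × 10^5 m³

ΔV ≈ 4.41 × 10^5 m³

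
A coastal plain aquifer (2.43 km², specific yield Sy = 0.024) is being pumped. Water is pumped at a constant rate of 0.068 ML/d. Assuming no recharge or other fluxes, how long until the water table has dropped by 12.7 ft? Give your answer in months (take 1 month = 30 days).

t ≈ 111 months

A = 2.43 km² = 2.43 × 10^6 m²
Δh = 12.7 ft = 3.871 m
ΔV = Sy × A × Δh = 0.024 × 2.43 × 10^6 × 3.871 = 2.258 × 10^5 m³
Q = 0.068 ML/d = 68 m³/d
t = ΔV / Q = 2.258 × 10^5 m³ / 68 m³/d = 3320 d
t = 3320 d ≈ 110.7 months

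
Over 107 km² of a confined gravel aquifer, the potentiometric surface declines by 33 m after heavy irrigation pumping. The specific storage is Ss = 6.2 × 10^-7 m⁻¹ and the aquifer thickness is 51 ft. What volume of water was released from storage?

ΔV ≈ 34000 m³

b = 51 ft = 15.54 m
S = Ss × b = 6.2 × 10^-7 m⁻¹ × 15.54 m = 9.638 × 10^-6
A = 107 km² = 1.07 × 10^8 m²
ΔV = S × A × Δh = 9.638 × 10^-6 × 1.07 × 10^8 m² × 33 m = 34030 m³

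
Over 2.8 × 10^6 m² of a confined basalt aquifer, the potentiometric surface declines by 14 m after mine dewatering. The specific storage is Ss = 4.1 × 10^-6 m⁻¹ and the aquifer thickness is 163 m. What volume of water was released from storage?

S = Ss × b = 4.1 × 10^-6 m⁻¹ × 163 m = 6.683 × 10^-4
ΔV = S × A × Δh = 6.683 × 10^-4 × 2.8 × 10^6 m² × 14 m = 26200 m³

ΔV ≈ 26200 m³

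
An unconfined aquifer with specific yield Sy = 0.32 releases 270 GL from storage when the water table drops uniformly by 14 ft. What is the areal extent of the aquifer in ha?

Δh = 14 ft = 4.267 m
ΔV = 270 GL = 2.7 × 10^8 m³
A = ΔV / (Sy × Δh) = 2.7 × 10^8 / (0.32 × 4.267) = 1.977 × 10^8 m²
A = 1.977 × 10^8 m² = 19770 ha

A ≈ 19800 ha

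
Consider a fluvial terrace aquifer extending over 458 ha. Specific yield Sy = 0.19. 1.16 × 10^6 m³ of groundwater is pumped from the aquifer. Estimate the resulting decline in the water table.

A = 458 ha = 4.58 × 10^6 m²
Δh = ΔV / (Sy × A) = 1.16 × 10^6 m³ / (0.19 × 4.58 × 10^6 m²) = 1.333 m

Δh ≈ 1.33 m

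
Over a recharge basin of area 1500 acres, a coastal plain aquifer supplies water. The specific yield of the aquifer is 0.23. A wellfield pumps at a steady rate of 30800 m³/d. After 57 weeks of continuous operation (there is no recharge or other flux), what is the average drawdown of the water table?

A = 1500 acres = 6.07 × 10^6 m²
t = 57 weeks = 399 d
ΔV = Q × t = 30800 m³/d × 399 d = 1.229 × 10^7 m³
Δh = ΔV / (Sy × A) = 1.229 × 10^7 / (0.23 × 6.07 × 10^6) = 8.802 m

Δh ≈ 8.8 m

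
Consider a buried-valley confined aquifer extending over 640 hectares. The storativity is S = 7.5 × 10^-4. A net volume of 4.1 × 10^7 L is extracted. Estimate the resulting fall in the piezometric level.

Δh ≈ 8.54 m

A = 640 hectares = 6.4 × 10^6 m²
ΔV = 4.1 × 10^7 L = 41000 m³
Δh = ΔV / (S × A) = 41000 m³ / (7.5 × 10^-4 × 6.4 × 10^6 m²) = 8.542 m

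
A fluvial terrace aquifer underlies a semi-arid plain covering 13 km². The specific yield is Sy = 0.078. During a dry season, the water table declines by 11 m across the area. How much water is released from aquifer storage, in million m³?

A = 13 km² = 1.3 × 10^7 m²
ΔV = Sy × A × Δh = 0.078 × 1.3 × 10^7 m² × 11 m = 1.115 × 10^7 m³
ΔV = 1.115 × 10^7 m³ = 11.15 million m³

ΔV ≈ 11.2 million m³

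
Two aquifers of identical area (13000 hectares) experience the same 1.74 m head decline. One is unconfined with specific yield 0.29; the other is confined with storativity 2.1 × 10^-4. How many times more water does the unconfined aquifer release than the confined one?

ΔV_u / ΔV_c ≈ 1380

A = 13000 hectares = 1.3 × 10^8 m²
Unconfined: ΔV_u = Sy × A × Δh = 0.29 × 1.3 × 10^8 × 1.74 = 6.56 × 10^7 m³
Confined: ΔV_c = S × A × Δh = 2.1 × 10^-4 × 1.3 × 10^8 × 1.74 = 47500 m³
Ratio = ΔV_u / ΔV_c = Sy / S = 0.29 / 2.1 × 10^-4 = 1381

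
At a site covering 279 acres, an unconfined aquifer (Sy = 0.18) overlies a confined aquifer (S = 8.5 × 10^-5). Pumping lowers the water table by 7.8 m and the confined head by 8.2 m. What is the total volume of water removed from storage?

A = 279 acres = 1.129 × 10^6 m²
Unconfined: ΔV_u = Sy × A × Δh_u = 0.18 × 1.129 × 10^6 × 7.8 = 1.585 × 10^6 m³
Confined: ΔV_c = S × A × Δh_c = 8.5 × 10^-5 × 1.129 × 10^6 × 8.2 = 787 m³
Total ΔV = 1.585 × 10^6 + 787 = 1.586 × 10^6 m³

ΔV ≈ 1.59 × 10^6 m³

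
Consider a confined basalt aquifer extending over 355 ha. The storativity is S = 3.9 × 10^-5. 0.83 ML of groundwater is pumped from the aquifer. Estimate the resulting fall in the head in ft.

A = 355 ha = 3.55 × 10^6 m²
ΔV = 0.83 ML = 830 m³
Δh = ΔV / (S × A) = 830 m³ / (3.9 × 10^-5 × 3.55 × 10^6 m²) = 5.995 m
Δh = 5.995 m = 19.67 ft

Δh ≈ 19.7 ft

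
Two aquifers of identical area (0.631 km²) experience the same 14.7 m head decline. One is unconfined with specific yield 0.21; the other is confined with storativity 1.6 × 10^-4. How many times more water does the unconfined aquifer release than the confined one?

ΔV_u / ΔV_c ≈ 1310

A = 0.631 km² = 6.31 × 10^5 m²
Unconfined: ΔV_u = Sy × A × Δh = 0.21 × 6.31 × 10^5 × 14.7 = 1.948 × 10^6 m³
Confined: ΔV_c = S × A × Δh = 1.6 × 10^-4 × 6.31 × 10^5 × 14.7 = 1484 m³
Ratio = ΔV_u / ΔV_c = Sy / S = 0.21 / 1.6 × 10^-4 = 1312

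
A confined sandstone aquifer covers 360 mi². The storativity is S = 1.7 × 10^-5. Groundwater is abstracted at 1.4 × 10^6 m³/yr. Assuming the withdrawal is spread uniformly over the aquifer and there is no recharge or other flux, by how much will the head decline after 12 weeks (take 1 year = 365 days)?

A = 360 mi² = 9.324 × 10^8 m²
Q = 1.4 × 10^6 m³/yr = 3836 m³/d
t = 12 weeks = 84 d
ΔV = Q × t = 3836 m³/d × 84 d = 3.222 × 10^5 m³
Δh = ΔV / (S × A) = 3.222 × 10^5 / (1.7 × 10^-5 × 9.324 × 10^8) = 20.33 m

Δh ≈ 20.3 m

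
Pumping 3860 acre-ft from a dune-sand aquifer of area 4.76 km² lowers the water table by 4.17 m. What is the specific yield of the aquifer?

A = 4.76 km² = 4.76 × 10^6 m²
ΔV = 3860 acre-ft = 4.761 × 10^6 m³
Sy = ΔV / (A × Δh) = 4.761 × 10^6 m³ / (4.76 × 10^6 m² × 4.17 m) = 0.2399

Sy ≈ 0.24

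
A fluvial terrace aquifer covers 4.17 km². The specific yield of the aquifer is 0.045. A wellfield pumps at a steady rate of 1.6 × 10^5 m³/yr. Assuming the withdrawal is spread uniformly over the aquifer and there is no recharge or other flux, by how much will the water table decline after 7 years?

A = 4.17 km² = 4.17 × 10^6 m²
Q = 1.6 × 10^5 m³/yr = 438.4 m³/d
t = 7 years = 2555 d
ΔV = Q × t = 438.4 m³/d × 2555 d = 1.12 × 10^6 m³
Δh = ΔV / (Sy × A) = 1.12 × 10^6 / (0.045 × 4.17 × 10^6) = 5.969 m

Δh ≈ 5.97 m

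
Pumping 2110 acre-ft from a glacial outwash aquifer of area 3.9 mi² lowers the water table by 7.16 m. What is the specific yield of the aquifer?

Sy ≈ 0.036

A = 3.9 mi² = 1.01 × 10^7 m²
ΔV = 2110 acre-ft = 2.603 × 10^6 m³
Sy = ΔV / (A × Δh) = 2.603 × 10^6 m³ / (1.01 × 10^7 m² × 7.16 m) = 0.03599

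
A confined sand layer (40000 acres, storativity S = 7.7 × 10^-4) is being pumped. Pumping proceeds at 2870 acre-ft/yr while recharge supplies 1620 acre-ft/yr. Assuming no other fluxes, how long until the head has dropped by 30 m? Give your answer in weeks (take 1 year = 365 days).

A = 40000 acres = 1.619 × 10^8 m²
ΔV = S × A × Δh = 7.7 × 10^-4 × 1.619 × 10^8 × 30 = 3.739 × 10^6 m³
Net withdrawal = 2870 − 1620 = 1250 acre-ft/yr = 4224 m³/d
t = ΔV / Q = 3.739 × 10^6 m³ / 4224 m³/d = 885.2 d
t = 885.2 d ≈ 126.5 weeks

t ≈ 126 weeks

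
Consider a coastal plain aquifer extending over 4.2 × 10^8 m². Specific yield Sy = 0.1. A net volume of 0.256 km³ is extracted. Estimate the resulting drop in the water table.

ΔV = 0.256 km³ = 2.56 × 10^8 m³
Δh = ΔV / (Sy × A) = 2.56 × 10^8 m³ / (0.1 × 4.2 × 10^8 m²) = 6.095 m

Δh ≈ 6.1 m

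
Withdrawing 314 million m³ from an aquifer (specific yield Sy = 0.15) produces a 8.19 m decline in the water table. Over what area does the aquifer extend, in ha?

ΔV = 314 million m³ = 3.14 × 10^8 m³
A = ΔV / (Sy × Δh) = 3.14 × 10^8 / (0.15 × 8.19) = 2.556 × 10^8 m²
A = 2.556 × 10^8 m² = 25560 ha

A ≈ 25600 ha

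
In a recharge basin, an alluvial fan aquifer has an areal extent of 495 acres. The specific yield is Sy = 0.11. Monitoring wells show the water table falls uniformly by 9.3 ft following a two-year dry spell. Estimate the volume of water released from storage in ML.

A = 495 acres = 2.003 × 10^6 m²
Δh = 9.3 ft = 2.835 m
ΔV = Sy × A × Δh = 0.11 × 2.003 × 10^6 m² × 2.835 m = 6.246 × 10^5 m³
ΔV = 6.246 × 10^5 m³ = 624.6 ML

ΔV ≈ 625 ML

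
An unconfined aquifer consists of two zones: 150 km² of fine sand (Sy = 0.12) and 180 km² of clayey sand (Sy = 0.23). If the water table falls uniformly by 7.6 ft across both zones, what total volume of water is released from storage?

ΔV ≈ 1.38 × 10^8 m³

A₁ = 150 km² = 1.5 × 10^8 m²; A₂ = 180 km² = 1.8 × 10^8 m²
Δh = 7.6 ft = 2.316 m
ΔV₁ = 0.12 × 1.5 × 10^8 × 2.316 = 4.17 × 10^7 m³
ΔV₂ = 0.23 × 1.8 × 10^8 × 2.316 = 9.59 × 10^7 m³
ΔV = ΔV₁ + ΔV₂ = 1.376 × 10^8 m³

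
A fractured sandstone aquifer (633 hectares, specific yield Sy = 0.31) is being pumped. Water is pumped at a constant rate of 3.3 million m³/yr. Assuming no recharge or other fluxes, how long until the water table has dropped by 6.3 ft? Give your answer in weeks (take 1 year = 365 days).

t ≈ 59.5 weeks

A = 633 hectares = 6.33 × 10^6 m²
Δh = 6.3 ft = 1.92 m
ΔV = Sy × A × Δh = 0.31 × 6.33 × 10^6 × 1.92 = 3.768 × 10^6 m³
Q = 3.3 million m³/yr = 9041 m³/d
t = ΔV / Q = 3.768 × 10^6 m³ / 9041 m³/d = 416.8 d
t = 416.8 d ≈ 59.54 weeks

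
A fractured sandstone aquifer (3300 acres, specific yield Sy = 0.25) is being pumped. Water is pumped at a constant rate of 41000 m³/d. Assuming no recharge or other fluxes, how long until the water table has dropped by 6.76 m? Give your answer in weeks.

t ≈ 78.6 weeks

A = 3300 acres = 1.335 × 10^7 m²
ΔV = Sy × A × Δh = 0.25 × 1.335 × 10^7 × 6.76 = 2.257 × 10^7 m³
t = ΔV / Q = 2.257 × 10^7 m³ / 41000 m³/d = 550.5 d
t = 550.5 d ≈ 78.64 weeks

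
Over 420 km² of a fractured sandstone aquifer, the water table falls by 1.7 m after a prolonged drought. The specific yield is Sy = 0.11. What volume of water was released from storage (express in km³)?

A = 420 km² = 4.2 × 10^8 m²
ΔV = Sy × A × Δh = 0.11 × 4.2 × 10^8 m² × 1.7 m = 7.854 × 10^7 m³
ΔV = 7.854 × 10^7 m³ = 0.07854 km³

ΔV ≈ 0.0785 km³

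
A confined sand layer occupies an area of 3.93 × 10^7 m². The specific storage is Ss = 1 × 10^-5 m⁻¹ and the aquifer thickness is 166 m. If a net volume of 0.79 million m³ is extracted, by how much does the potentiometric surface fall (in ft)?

S = Ss × b = 1 × 10^-5 m⁻¹ × 166 m = 1.66 × 10^-3
ΔV = 0.79 million m³ = 7.9 × 10^5 m³
Δh = ΔV / (S × A) = 7.9 × 10^5 m³ / (0.00166 × 3.93 × 10^7 m²) = 12.11 m
Δh = 12.11 m = 39.73 ft

Δh ≈ 39.7 ft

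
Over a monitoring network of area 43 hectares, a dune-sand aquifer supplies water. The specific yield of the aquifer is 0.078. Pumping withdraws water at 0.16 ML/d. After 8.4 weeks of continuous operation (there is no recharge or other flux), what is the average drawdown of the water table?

A = 43 hectares = 4.3 × 10^5 m²
Q = 0.16 ML/d = 160 m³/d
t = 8.4 weeks = 58.8 d
ΔV = Q × t = 160 m³/d × 58.8 d = 9408 m³
Δh = ΔV / (Sy × A) = 9408 / (0.078 × 4.3 × 10^5) = 0.2805 m

Δh ≈ 0.281 m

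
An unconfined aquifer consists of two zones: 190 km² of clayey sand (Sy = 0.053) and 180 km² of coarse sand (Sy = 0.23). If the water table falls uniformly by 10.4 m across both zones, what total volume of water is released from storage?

ΔV ≈ 5.35 × 10^8 m³

A₁ = 190 km² = 1.9 × 10^8 m²; A₂ = 180 km² = 1.8 × 10^8 m²
ΔV₁ = 0.053 × 1.9 × 10^8 × 10.4 = 1.047 × 10^8 m³
ΔV₂ = 0.23 × 1.8 × 10^8 × 10.4 = 4.306 × 10^8 m³
ΔV = ΔV₁ + ΔV₂ = 5.353 × 10^8 m³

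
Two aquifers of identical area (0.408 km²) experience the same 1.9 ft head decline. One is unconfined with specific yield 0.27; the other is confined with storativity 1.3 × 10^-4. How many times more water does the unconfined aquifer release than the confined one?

A = 0.408 km² = 4.08 × 10^5 m²
Δh = 1.9 ft = 0.5791 m
Unconfined: ΔV_u = Sy × A × Δh = 0.27 × 4.08 × 10^5 × 0.5791 = 63800 m³
Confined: ΔV_c = S × A × Δh = 1.3 × 10^-4 × 4.08 × 10^5 × 0.5791 = 30.72 m³
Ratio = ΔV_u / ΔV_c = Sy / S = 0.27 / 1.3 × 10^-4 = 2077

ΔV_u / ΔV_c ≈ 2080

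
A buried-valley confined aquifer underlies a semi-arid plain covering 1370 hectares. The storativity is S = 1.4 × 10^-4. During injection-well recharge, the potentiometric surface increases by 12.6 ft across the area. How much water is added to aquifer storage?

A = 1370 hectares = 1.37 × 10^7 m²
Δh = 12.6 ft = 3.84 m
ΔV = S × A × Δh = 1.4 × 10^-4 × 1.37 × 10^7 m² × 3.84 m = 7366 m³

ΔV ≈ 7370 m³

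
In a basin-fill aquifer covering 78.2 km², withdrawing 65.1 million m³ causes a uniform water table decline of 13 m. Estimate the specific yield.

A = 78.2 km² = 7.82 × 10^7 m²
ΔV = 65.1 million m³ = 6.51 × 10^7 m³
Sy = ΔV / (A × Δh) = 6.51 × 10^7 m³ / (7.82 × 10^7 m² × 13 m) = 0.06404

Sy ≈ 0.064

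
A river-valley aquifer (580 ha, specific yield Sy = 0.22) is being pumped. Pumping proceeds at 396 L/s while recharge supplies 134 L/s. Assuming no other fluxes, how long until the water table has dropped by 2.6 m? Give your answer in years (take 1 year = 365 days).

A = 580 ha = 5.8 × 10^6 m²
ΔV = Sy × A × Δh = 0.22 × 5.8 × 10^6 × 2.6 = 3.318 × 10^6 m³
Net withdrawal = 396 − 134 = 262 L/s = 22640 m³/d
t = ΔV / Q = 3.318 × 10^6 m³ / 22640 m³/d = 146.6 d
t = 146.6 d ≈ 0.4015 years

t ≈ 0.402 years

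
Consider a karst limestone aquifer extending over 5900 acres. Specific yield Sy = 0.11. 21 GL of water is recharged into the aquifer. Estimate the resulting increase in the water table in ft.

Δh ≈ 26.2 ft

A = 5900 acres = 2.388 × 10^7 m²
ΔV = 21 GL = 2.1 × 10^7 m³
Δh = ΔV / (Sy × A) = 2.1 × 10^7 m³ / (0.11 × 2.388 × 10^7 m²) = 7.996 m
Δh = 7.996 m = 26.23 ft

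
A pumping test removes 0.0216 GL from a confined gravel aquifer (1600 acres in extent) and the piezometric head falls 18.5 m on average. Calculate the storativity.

S ≈ 1.8 × 10^-4

A = 1600 acres = 6.475 × 10^6 m²
ΔV = 0.0216 GL = 21600 m³
S = ΔV / (A × Δh) = 21600 m³ / (6.475 × 10^6 m² × 18.5 m) = 1.803 × 10^-4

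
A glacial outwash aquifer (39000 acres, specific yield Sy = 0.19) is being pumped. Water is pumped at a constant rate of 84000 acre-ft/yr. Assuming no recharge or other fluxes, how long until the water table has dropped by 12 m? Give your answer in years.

A = 39000 acres = 1.578 × 10^8 m²
ΔV = Sy × A × Δh = 0.19 × 1.578 × 10^8 × 12 = 3.598 × 10^8 m³
Q = 84000 acre-ft/yr = 2.839 × 10^5 m³/d
t = ΔV / Q = 3.598 × 10^8 m³ / 2.839 × 10^5 m³/d = 1268 d
t = 1268 d ≈ 3.473 years

t ≈ 3.47 years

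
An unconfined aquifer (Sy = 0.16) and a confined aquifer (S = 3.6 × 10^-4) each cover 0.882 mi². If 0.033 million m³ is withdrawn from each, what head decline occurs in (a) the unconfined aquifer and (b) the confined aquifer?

Δh_u ≈ 0.0903 m; Δh_c ≈ 40.1 m

A = 0.882 mi² = 2.284 × 10^6 m²
ΔV = 0.033 million m³ = 33000 m³
Unconfined: Δh_u = ΔV/(Sy·A) = 33000/(0.16 × 2.284 × 10^6) = 0.09029 m
Confined: Δh_c = ΔV/(S·A) = 33000/(3.6 × 10^-4 × 2.284 × 10^6) = 40.13 m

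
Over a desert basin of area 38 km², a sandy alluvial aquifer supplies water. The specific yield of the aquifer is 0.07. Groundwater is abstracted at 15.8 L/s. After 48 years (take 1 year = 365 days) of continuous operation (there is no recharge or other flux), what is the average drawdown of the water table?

A = 38 km² = 3.8 × 10^7 m²
Q = 15.8 L/s = 1365 m³/d
t = 48 years = 17520 d
ΔV = Q × t = 1365 m³/d × 17520 d = 2.392 × 10^7 m³
Δh = ΔV / (Sy × A) = 2.392 × 10^7 / (0.07 × 3.8 × 10^7) = 8.991 m

Δh ≈ 8.99 m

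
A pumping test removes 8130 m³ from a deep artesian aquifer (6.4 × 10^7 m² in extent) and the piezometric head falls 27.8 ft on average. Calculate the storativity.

Δh = 27.8 ft = 8.473 m
S = ΔV / (A × Δh) = 8130 m³ / (6.4 × 10^7 m² × 8.473 m) = 1.499 × 10^-5

S ≈ 1.5 × 10^-5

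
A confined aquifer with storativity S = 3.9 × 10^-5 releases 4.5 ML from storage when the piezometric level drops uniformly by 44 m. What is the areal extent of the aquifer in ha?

A ≈ 262 ha

ΔV = 4.5 ML = 4500 m³
A = ΔV / (S × Δh) = 4500 / (3.9 × 10^-5 × 44) = 2.622 × 10^6 m²
A = 2.622 × 10^6 m² = 262.2 ha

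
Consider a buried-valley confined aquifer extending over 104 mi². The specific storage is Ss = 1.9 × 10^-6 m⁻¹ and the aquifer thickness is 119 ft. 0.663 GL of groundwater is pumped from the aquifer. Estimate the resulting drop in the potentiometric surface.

Δh ≈ 35.7 m

b = 119 ft = 36.27 m
S = Ss × b = 1.9 × 10^-6 m⁻¹ × 36.27 m = 6.892 × 10^-5
A = 104 mi² = 2.694 × 10^8 m²
ΔV = 0.663 GL = 6.63 × 10^5 m³
Δh = ΔV / (S × A) = 6.63 × 10^5 m³ / (6.892 × 10^-5 × 2.694 × 10^8 m²) = 35.72 m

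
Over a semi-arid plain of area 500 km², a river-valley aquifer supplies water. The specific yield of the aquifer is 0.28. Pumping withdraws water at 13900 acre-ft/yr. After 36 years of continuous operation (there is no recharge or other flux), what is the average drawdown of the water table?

Δh ≈ 4.41 m

A = 500 km² = 5 × 10^8 m²
Q = 13900 acre-ft/yr = 46970 m³/d
t = 36 years = 13140 d
ΔV = Q × t = 46970 m³/d × 13140 d = 6.172 × 10^8 m³
Δh = ΔV / (Sy × A) = 6.172 × 10^8 / (0.28 × 5 × 10^8) = 4.409 m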